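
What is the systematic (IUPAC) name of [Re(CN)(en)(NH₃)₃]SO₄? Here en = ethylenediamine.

triamminecyano(ethylenediamine)rhenium(III) sulfate

The 1 sulfate counter-ion carries a total charge of -2, so each complex ion is 2+.
Ligand charges: 1×ethylenediamine (neutral), 1×cyano (-1 each), 3×ammine (neutral); total -1. So Re + (-1) = 2+, giving Re = +3.
Ligands are named alphabetically: ammine before cyano before ethylenediamine.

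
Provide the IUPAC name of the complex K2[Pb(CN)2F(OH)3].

The 2 potassium counter-ions carry a total charge of +2, so each complex ion is 2−.
Ligand charges: 3×hydroxo (-1 each), 2×cyano (-1 each), 1×fluoro (-1 each); total -6. So Pb + (-6) = 2−, giving Pb = +4.
Ligands are named alphabetically: cyano before fluoro before hydroxo.
The complex ion is anionic, so lead takes the -ate form plumbate(IV).

potassium dicyanofluorotrihydroxoplumbate(IV)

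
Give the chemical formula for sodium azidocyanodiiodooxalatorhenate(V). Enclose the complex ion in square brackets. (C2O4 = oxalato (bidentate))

Ligands: 2 iodo (I, -1), 1 cyano (CN, -1), 1 oxalato (C2O4, -2), 1 azido (N3, -1). Ligand charge sum = -6.
With Re in oxidation state +5, the complex ion is [Re...]^1−.
Charge balance with sodium (+1) requires 1 complex ion per 1 sodium.

Na[Re(C2O4)(CN)I2(N3)]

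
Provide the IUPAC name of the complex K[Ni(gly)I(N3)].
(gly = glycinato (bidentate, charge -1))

potassium azido(glycinato)iodonickelate(II)

The 1 potassium counter-ion carries a total charge of +1, so each complex ion is 1−.
Ligand charges: 1×iodo (-1 each), 1×azido (-1 each), 1×glycinato (-1 each); total -3. So Ni + (-3) = 1−, giving Ni = +2.
Ligands are named alphabetically: azido before glycinato before iodo.
The complex ion is anionic, so nickel takes the -ate form nickelate(II).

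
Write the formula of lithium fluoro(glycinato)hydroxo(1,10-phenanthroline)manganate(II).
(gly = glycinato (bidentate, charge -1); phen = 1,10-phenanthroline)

Ligands: 1 glycinato (gly, -1), 1 hydroxo (OH, -1), 1 fluoro (F, -1), 1 1,10-phenanthroline (phen, neutral). Ligand charge sum = -3.
Charge balance with lithium (+1) requires 1 complex ion per 1 lithium.

Li[MnF(gly)(OH)(phen)]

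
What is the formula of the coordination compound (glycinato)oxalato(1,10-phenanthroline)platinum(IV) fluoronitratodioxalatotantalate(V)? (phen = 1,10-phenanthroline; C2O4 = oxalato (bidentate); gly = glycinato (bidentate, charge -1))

[Pt(C2O4)(gly)(phen)][Ta(C2O4)2F(NO3)]

Cation [Pt…]: ligand charges -3, Pt(IV) ⇒ ion charge 1+.
Anion [Ta…]: ligand charges -6, Ta(V) ⇒ ion charge 1−.
One 1+ cation balances one 1− anion.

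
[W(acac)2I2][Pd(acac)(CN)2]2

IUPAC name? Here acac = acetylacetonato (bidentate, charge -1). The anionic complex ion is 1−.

bis(acetylacetonato)diiodotungsten(VI) (acetylacetonato)dicyanopalladate(II)

The complex anion is given as 1−; its ligand charges sum to -3, so Pd = +2.
With 2 anions per cation, the cation must be 2×1 = 2+.
Cation: ligand charges sum to -4; for the ion to be 2+, W = +6.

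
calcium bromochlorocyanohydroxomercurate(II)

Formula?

Ligands: 1 hydroxo (OH, -1), 1 cyano (CN, -1), 1 chloro (Cl, -1), 1 bromo (Br, -1). Ligand charge sum = -4.
Charge balance with calcium (+2) requires 1 complex ion per 1 calcium.

Ca[HgBrCl(CN)(OH)]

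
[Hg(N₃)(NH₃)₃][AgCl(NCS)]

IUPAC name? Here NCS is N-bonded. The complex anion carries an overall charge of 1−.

Both ions are complex: the cation is named first with the plain metal name, the anion second with the -ate form; each ion's ligands are alphabetised independently.
The complex anion is given as 1−; its ligand charges sum to -2, so Ag = +1.
A 1:1 salt means the cation carries the equal and opposite charge, 1+.
Cation: ligand charges sum to -1; for the ion to be 1+, Hg = +2.

triammineazidomercury(II) chloroisothiocyanatoargentate(I)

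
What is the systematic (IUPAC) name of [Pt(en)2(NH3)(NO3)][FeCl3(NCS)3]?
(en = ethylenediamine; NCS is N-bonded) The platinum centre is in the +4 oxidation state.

Pt is given as +4; the cation's ligand charges sum to -1, so the complex cation is 3+.
A 1:1 salt means the anion carries the equal and opposite charge, 3−.
Anion: ligand charges sum to -6; for the ion to be 3−, Fe = +3.

amminebis(ethylenediamine)nitratoplatinum(IV) trichlorotriisothiocyanatoferrate(III)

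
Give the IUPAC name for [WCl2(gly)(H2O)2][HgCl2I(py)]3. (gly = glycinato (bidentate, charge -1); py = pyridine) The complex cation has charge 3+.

The complex cation is given as 3+; its ligand charges sum to -3, so W = +6.
With 3 anions per cation, each anion must be 3/3 = 1−.
Anion: ligand charges sum to -3; for the ion to be 1−, Hg = +2.

diaquadichloro(glycinato)tungsten(VI) dichloroiodo(pyridine)mercurate(II)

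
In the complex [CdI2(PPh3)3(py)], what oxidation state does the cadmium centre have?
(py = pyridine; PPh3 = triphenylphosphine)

No counter-ion: the bracketed complex is neutral.
Ligand charges: 2×I = -2; 1×py neutral; 3×PPh3 neutral; sum -2.
Cd + (-2) = 0 ⇒ Cd is +2.

+2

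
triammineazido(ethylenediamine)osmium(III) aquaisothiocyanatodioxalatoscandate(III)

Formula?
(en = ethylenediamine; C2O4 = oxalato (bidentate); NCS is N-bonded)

Cation [Os…]: ligand charges -1, Os(III) ⇒ ion charge 2+.
Anion [Sc…]: ligand charges -5, Sc(III) ⇒ ion charge 2−.

[Os(en)(N3)(NH3)3][Sc(C2O4)2(H2O)(NCS)]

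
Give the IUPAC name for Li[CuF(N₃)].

The 1 lithium counter-ion carries a total charge of +1, so each complex ion is 1−.
Ligand charges: 1×fluoro (-1 each), 1×azido (-1 each); total -2. So Cu + (-2) = 1−, giving Cu = +1.
Ligands are named alphabetically: azido before fluoro.
The complex ion is anionic, so copper takes the -ate form cuprate(I).

lithium azidofluorocuprate(I)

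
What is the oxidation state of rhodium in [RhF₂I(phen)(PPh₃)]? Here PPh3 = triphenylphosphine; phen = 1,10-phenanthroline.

No counter-ion: the bracketed complex is neutral.
Ligand charges: 1×PPh3 neutral; 1×phen neutral; 1×I = -1; 2×F = -2; sum -3.
Rh + (-3) = 0 ⇒ Rh is +3.

+3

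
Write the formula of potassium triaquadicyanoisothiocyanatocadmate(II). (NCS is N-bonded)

K[Cd(CN)2(H2O)3(NCS)]

Ligands: 2 cyano (CN, -1), 1 isothiocyanato (NCS, -1), 3 aqua (H2O, neutral). Ligand charge sum = -3.
Charge balance with potassium (+1) requires 1 complex ion per 1 potassium.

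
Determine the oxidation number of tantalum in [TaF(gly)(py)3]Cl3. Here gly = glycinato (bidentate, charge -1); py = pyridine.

+5

3 chloride outside the brackets (-1 each) → the complex ion is 3+.
Ligand charges: 1×gly = -1; 3×py neutral; 1×F = -1; sum -2.
Ta + (-2) = 3+ ⇒ Ta is +5.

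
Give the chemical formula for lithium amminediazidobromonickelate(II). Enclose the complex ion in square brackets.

Ligands: 1 bromo (Br, -1), 2 azido (N3, -1), 1 ammine (NH3, neutral). Ligand charge sum = -3.
With Ni in oxidation state +2, the complex ion is [Ni...]^1−.
Charge balance with lithium (+1) requires 1 complex ion per 1 lithium.

Li[NiBr(N3)2(NH3)]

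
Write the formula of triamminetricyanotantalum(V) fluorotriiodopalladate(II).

[Ta(CN)3(NH3)3][PdFI3]

Cation [Ta…]: ligand charges -3, Ta(V) ⇒ ion charge 2+.
Anion [Pd…]: ligand charges -4, Pd(II) ⇒ ion charge 2−.
One 2+ cation balances one 2− anion.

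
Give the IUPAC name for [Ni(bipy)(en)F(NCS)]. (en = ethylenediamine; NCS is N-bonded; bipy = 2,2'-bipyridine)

(2,2'-bipyridine)(ethylenediamine)fluoroisothiocyanatonickel(II)

There is no counter-ion, so the complex is neutral overall.
Ligand charges: 1×fluoro (-1 each), 1×ethylenediamine (neutral), 1×isothiocyanato (-1 each), 1×2,2'-bipyridine (neutral); total -2. So Ni + (-2) = 0, giving Ni = +2.
Ligands are named alphabetically: bipyridine before ethylenediamine before fluoro before isothiocyanato.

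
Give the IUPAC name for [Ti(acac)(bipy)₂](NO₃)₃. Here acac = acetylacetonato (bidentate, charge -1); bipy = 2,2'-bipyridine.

The 3 nitrate counter-ions carry a total charge of -3, so each complex ion is 3+.
Ligand charges: 1×acetylacetonato (-1 each), 2×2,2'-bipyridine (neutral); total -1. So Ti + (-1) = 3+, giving Ti = +4.
Ligands are named alphabetically: acetylacetonato before bipyridine.

(acetylacetonato)bis(2,2'-bipyridine)titanium(IV) nitrate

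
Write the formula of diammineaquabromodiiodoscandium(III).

[ScBr(H2O)I2(NH3)2]

Ligands: 1 aqua (H2O, neutral), 2 iodo (I, -1), 2 ammine (NH3, neutral), 1 bromo (Br, -1). Ligand charge sum = -3.
With Sc in oxidation state +3, the complex ion is [Sc...].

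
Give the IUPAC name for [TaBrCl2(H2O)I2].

aquabromodichlorodiiodotantalum(V)

There is no counter-ion, so the complex is neutral overall.
Ligand charges: 1×bromo (-1 each), 1×aqua (neutral), 2×chloro (-1 each), 2×iodo (-1 each); total -5. So Ta + (-5) = 0, giving Ta = +5.
Ligands are named alphabetically: aqua before bromo before chloro before iodo.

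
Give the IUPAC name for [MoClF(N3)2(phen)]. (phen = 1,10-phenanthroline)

diazidochlorofluoro(1,10-phenanthroline)molybdenum(IV)

There is no counter-ion, so the complex is neutral overall.
Ligand charges: 1×1,10-phenanthroline (neutral), 2×azido (-1 each), 1×fluoro (-1 each), 1×chloro (-1 each); total -4. So Mo + (-4) = 0, giving Mo = +4.
Ligands are named alphabetically: azido before chloro before fluoro before phenanthroline.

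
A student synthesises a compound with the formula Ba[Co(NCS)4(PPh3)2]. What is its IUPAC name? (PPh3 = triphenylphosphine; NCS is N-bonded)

barium tetraisothiocyanatobis(triphenylphosphine)cobaltate(II)

The 1 barium counter-ion carries a total charge of +2, so each complex ion is 2−.
Ligand charges: 2×triphenylphosphine (neutral), 4×isothiocyanato (-1 each); total -4. So Co + (-4) = 2−, giving Co = +2.
The complex ion is anionic, so cobalt takes the -ate form cobaltate(II).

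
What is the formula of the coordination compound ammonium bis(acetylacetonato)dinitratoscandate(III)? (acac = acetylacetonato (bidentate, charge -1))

NH4[Sc(acac)2(NO3)2]

Ligands: 2 nitrato (NO3, -1), 2 acetylacetonato (acac, -1). Ligand charge sum = -4.
With Sc in oxidation state +3, the complex ion is [Sc...]^1−.
Charge balance with ammonium (+1) requires 1 complex ion per 1 ammonium.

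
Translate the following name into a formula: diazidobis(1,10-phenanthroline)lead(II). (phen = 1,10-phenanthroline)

Ligands: 2 1,10-phenanthroline (phen, neutral), 2 azido (N3, -1). Ligand charge sum = -2.
With Pb in oxidation state +2, the complex ion is [Pb...].

[Pb(N3)2(phen)2]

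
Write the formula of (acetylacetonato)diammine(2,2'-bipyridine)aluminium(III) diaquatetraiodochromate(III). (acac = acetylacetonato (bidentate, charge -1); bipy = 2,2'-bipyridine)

Cation [Al…]: ligand charges -1, Al(III) ⇒ ion charge 2+.
Anion [Cr…]: ligand charges -4, Cr(III) ⇒ ion charge 1−.
One 2+ cation requires 2 of the 1− anion.

[Al(acac)(bipy)(NH3)2][Cr(H2O)2I4]2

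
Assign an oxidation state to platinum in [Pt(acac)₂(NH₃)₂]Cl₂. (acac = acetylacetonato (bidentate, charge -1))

+4

2 chloride outside the brackets (-1 each) → the complex ion is 2+.
Ligand charges: 2×NH3 neutral; 2×acac = -2; sum -2.
Pt + (-2) = 2+ ⇒ Pt is +4.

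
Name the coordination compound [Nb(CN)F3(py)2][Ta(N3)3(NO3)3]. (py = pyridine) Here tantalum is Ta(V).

cyanotrifluorobis(pyridine)niobium(V) triazidotrinitratotantalate(V)

Both ions are complex: the cation is named first with the plain metal name, the anion second with the -ate form; each ion's ligands are alphabetised independently.
Ta is given as +5; the anion's ligand charges sum to -6, so the complex anion is 1−.
A 1:1 salt means the cation carries the equal and opposite charge, 1+.
Cation: ligand charges sum to -4; for the ion to be 1+, Nb = +5.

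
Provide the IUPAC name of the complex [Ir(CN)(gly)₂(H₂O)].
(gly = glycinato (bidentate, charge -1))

There is no counter-ion, so the complex is neutral overall.
Ligand charges: 2×glycinato (-1 each), 1×aqua (neutral), 1×cyano (-1 each); total -3. So Ir + (-3) = 0, giving Ir = +3.
Ligands are named alphabetically: aqua before cyano before glycinato.

aquacyanobis(glycinato)iridium(III)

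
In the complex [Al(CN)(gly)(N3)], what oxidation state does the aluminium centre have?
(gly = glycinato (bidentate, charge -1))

No counter-ion: the bracketed complex is neutral.
Ligand charges: 1×N3 = -1; 1×gly = -1; 1×CN = -1; sum -3.
Al + (-3) = 0 ⇒ Al is +3.

+3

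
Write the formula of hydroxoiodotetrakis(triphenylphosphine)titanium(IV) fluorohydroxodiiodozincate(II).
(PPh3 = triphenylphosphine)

Cation [Ti…]: ligand charges -2, Ti(IV) ⇒ ion charge 2+.
Anion [Zn…]: ligand charges -4, Zn(II) ⇒ ion charge 2−.
One 2+ cation balances one 2− anion.

[TiI(OH)(PPh3)4][ZnFI2(OH)]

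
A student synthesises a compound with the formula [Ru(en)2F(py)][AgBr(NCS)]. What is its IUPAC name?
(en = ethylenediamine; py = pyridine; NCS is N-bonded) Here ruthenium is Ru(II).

bis(ethylenediamine)fluoro(pyridine)ruthenium(II) bromoisothiocyanatoargentate(I)

Both ions are complex: the cation is named first with the plain metal name, the anion second with the -ate form; each ion's ligands are alphabetised independently.
Ru is given as +2; the cation's ligand charges sum to -1, so the complex cation is 1+.
A 1:1 salt means the anion carries the equal and opposite charge, 1−.
Anion: ligand charges sum to -2; for the ion to be 1−, Ag = +1.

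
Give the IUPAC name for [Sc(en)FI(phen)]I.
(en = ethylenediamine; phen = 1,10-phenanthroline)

The 1 iodide counter-ion carries a total charge of -1, so each complex ion is 1+.
Ligand charges: 1×fluoro (-1 each), 1×iodo (-1 each), 1×ethylenediamine (neutral), 1×1,10-phenanthroline (neutral); total -2. So Sc + (-2) = 1+, giving Sc = +3.
Ligands are named alphabetically: ethylenediamine before fluoro before iodo before phenanthroline.

(ethylenediamine)fluoroiodo(1,10-phenanthroline)scandium(III) iodide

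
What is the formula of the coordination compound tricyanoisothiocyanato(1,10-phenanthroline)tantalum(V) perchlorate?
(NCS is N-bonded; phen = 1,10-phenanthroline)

[Ta(CN)3(NCS)(phen)]ClO4

Ligands: 3 cyano (CN, -1), 1 isothiocyanato (NCS, -1), 1 1,10-phenanthroline (phen, neutral). Ligand charge sum = -4.
With Ta in oxidation state +5, the complex ion is [Ta...]^1+.
Charge balance with perchlorate (-1) requires 1 complex ion per 1 perchlorate.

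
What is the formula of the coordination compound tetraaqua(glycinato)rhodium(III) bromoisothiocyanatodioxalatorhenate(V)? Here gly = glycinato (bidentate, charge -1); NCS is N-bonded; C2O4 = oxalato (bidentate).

[Rh(gly)(H2O)4][ReBr(C2O4)2(NCS)]2

Cation [Rh…]: ligand charges -1, Rh(III) ⇒ ion charge 2+.
Anion [Re…]: ligand charges -6, Re(V) ⇒ ion charge 1−.
One 2+ cation requires 2 of the 1− anion.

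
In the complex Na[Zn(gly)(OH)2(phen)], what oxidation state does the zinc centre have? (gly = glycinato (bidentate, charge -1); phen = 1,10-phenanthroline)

1 sodium outside the brackets (+1 each) → the complex ion is 1−.
Ligand charges: 1×gly = -1; 2×OH = -2; 1×phen neutral; sum -3.
Zn + (-3) = 1− ⇒ Zn is +2.

+2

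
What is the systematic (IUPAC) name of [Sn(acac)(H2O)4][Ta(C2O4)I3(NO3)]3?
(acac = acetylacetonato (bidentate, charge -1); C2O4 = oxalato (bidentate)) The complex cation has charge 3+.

Both ions are complex: the cation is named first with the plain metal name, the anion second with the -ate form; each ion's ligands are alphabetised independently.
The complex cation is given as 3+; its ligand charges sum to -1, so Sn = +4.
With 3 anions per cation, each anion must be 3/3 = 1−.
Anion: ligand charges sum to -6; for the ion to be 1−, Ta = +5.

(acetylacetonato)tetraaquatin(IV) triiodonitratooxalatotantalate(V)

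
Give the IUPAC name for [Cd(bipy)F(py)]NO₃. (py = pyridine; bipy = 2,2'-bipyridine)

The 1 nitrate counter-ion carries a total charge of -1, so each complex ion is 1+.
Ligand charges: 1×pyridine (neutral), 1×2,2'-bipyridine (neutral), 1×fluoro (-1 each); total -1. So Cd + (-1) = 1+, giving Cd = +2.
Ligands are named alphabetically: bipyridine before fluoro before pyridine.

(2,2'-bipyridine)fluoro(pyridine)cadmium(II) nitrate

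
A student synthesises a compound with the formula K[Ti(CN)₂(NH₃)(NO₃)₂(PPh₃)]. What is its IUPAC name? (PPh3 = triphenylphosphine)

The 1 potassium counter-ion carries a total charge of +1, so each complex ion is 1−.
Ligand charges: 1×ammine (neutral), 2×cyano (-1 each), 2×nitrato (-1 each), 1×triphenylphosphine (neutral); total -4. So Ti + (-4) = 1−, giving Ti = +3.
Ligands are named alphabetically: ammine before cyano before nitrato before triphenylphosphine.
The complex ion is anionic, so titanium takes the -ate form titanate(III).

potassium amminedicyanodinitrato(triphenylphosphine)titanate(III)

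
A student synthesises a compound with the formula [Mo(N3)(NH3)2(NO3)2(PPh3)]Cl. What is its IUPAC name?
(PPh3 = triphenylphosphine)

diammineazidodinitrato(triphenylphosphine)molybdenum(IV) chloride

The 1 chloride counter-ion carries a total charge of -1, so each complex ion is 1+.
Ligand charges: 2×nitrato (-1 each), 2×ammine (neutral), 1×triphenylphosphine (neutral), 1×azido (-1 each); total -3. So Mo + (-3) = 1+, giving Mo = +4.
Ligands are named alphabetically: ammine before azido before nitrato before triphenylphosphine.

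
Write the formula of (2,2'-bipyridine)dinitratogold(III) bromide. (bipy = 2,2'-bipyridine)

Ligands: 2 nitrato (NO3, -1), 1 2,2'-bipyridine (bipy, neutral). Ligand charge sum = -2.
With Au in oxidation state +3, the complex ion is [Au...]^1+.
Charge balance with bromide (-1) requires 1 complex ion per 1 bromide.

[Au(bipy)(NO3)2]Br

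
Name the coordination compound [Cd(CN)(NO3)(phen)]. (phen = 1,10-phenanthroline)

There is no counter-ion, so the complex is neutral overall.
Ligand charges: 1×nitrato (-1 each), 1×1,10-phenanthroline (neutral), 1×cyano (-1 each); total -2. So Cd + (-2) = 0, giving Cd = +2.
Ligands are named alphabetically: cyano before nitrato before phenanthroline.

cyanonitrato(1,10-phenanthroline)cadmium(II)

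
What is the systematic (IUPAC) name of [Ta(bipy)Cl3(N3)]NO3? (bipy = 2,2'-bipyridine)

The 1 nitrate counter-ion carries a total charge of -1, so each complex ion is 1+.
Ligand charges: 1×azido (-1 each), 1×2,2'-bipyridine (neutral), 3×chloro (-1 each); total -4. So Ta + (-4) = 1+, giving Ta = +5.
Ligands are named alphabetically: azido before bipyridine before chloro.

azido(2,2'-bipyridine)trichlorotantalum(V) nitrate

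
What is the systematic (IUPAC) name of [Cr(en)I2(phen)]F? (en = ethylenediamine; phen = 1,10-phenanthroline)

(ethylenediamine)diiodo(1,10-phenanthroline)chromium(III) fluoride

The 1 fluoride counter-ion carries a total charge of -1, so each complex ion is 1+.
Ligand charges: 2×iodo (-1 each), 1×ethylenediamine (neutral), 1×1,10-phenanthroline (neutral); total -2. So Cr + (-2) = 1+, giving Cr = +3.
Ligands are named alphabetically: ethylenediamine before iodo before phenanthroline.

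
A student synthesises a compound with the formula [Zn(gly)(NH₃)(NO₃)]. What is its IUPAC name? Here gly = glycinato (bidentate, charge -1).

ammine(glycinato)nitratozinc(II)

There is no counter-ion, so the complex is neutral overall.
Ligand charges: 1×glycinato (-1 each), 1×ammine (neutral), 1×nitrato (-1 each); total -2. So Zn + (-2) = 0, giving Zn = +2.
Ligands are named alphabetically: ammine before glycinato before nitrato.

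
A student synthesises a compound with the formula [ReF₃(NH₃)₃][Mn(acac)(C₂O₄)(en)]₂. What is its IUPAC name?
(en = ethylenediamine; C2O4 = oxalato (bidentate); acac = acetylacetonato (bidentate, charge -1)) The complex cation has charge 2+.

Both ions are complex: the cation is named first with the plain metal name, the anion second with the -ate form; each ion's ligands are alphabetised independently.
The complex cation is given as 2+; its ligand charges sum to -3, so Re = +5.
With 2 anions per cation, each anion must be 2/2 = 1−.
Anion: ligand charges sum to -3; for the ion to be 1−, Mn = +2.

triamminetrifluororhenium(V) (acetylacetonato)(ethylenediamine)oxalatomanganate(II)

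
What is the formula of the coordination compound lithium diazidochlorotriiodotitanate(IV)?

Li2[TiClI3(N3)2]

Ligands: 1 chloro (Cl, -1), 2 azido (N3, -1), 3 iodo (I, -1). Ligand charge sum = -6.
With Ti in oxidation state +4, the complex ion is [Ti...]^2−.
Charge balance with lithium (+1) requires 1 complex ion per 2 lithium.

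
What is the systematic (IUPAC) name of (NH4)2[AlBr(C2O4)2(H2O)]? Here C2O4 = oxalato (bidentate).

ammonium aquabromodioxalatoaluminate(III)

The 2 ammonium counter-ions carry a total charge of +2, so each complex ion is 2−.
Ligand charges: 1×aqua (neutral), 1×bromo (-1 each), 2×oxalato (-2 each); total -5. So Al + (-5) = 2−, giving Al = +3.
The complex ion is anionic, so aluminium takes the -ate form aluminate(III).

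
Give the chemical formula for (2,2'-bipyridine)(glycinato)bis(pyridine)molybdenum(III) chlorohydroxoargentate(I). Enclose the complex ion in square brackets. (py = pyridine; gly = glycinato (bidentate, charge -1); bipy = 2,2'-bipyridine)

[Mo(bipy)(gly)(py)2][AgCl(OH)]2

Cation [Mo…]: ligand charges -1, Mo(III) ⇒ ion charge 2+.
Anion [Ag…]: ligand charges -2, Ag(I) ⇒ ion charge 1−.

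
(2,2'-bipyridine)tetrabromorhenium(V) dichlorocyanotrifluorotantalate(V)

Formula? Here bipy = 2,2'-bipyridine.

Cation [Re…]: ligand charges -4, Re(V) ⇒ ion charge 1+.
Anion [Ta…]: ligand charges -6, Ta(V) ⇒ ion charge 1−.
One 1+ cation balances one 1− anion.

[Re(bipy)Br4][TaCl2(CN)F3]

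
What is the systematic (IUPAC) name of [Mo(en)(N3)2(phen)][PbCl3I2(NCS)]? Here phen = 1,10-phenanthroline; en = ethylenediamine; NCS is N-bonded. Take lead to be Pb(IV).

Pb is given as +4; the anion's ligand charges sum to -6, so the complex anion is 2−.
A 1:1 salt means the cation carries the equal and opposite charge, 2+.
Cation: ligand charges sum to -2; for the ion to be 2+, Mo = +4.

diazido(ethylenediamine)(1,10-phenanthroline)molybdenum(IV) trichlorodiiodoisothiocyanatoplumbate(IV)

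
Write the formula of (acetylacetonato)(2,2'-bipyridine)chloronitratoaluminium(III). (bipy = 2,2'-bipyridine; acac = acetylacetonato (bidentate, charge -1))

[Al(acac)(bipy)Cl(NO3)]

Ligands: 1 2,2'-bipyridine (bipy, neutral), 1 nitrato (NO3, -1), 1 acetylacetonato (acac, -1), 1 chloro (Cl, -1). Ligand charge sum = -3.
With Al in oxidation state +3, the complex ion is [Al...].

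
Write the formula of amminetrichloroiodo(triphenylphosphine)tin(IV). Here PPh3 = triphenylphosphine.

[SnCl3I(NH3)(PPh3)]

Ligands: 1 triphenylphosphine (PPh3, neutral), 1 ammine (NH3, neutral), 3 chloro (Cl, -1), 1 iodo (I, -1). Ligand charge sum = -4.
With Sn in oxidation state +4, the complex ion is [Sn...].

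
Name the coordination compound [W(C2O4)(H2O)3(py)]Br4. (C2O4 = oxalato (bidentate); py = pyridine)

The 4 bromide counter-ions carry a total charge of -4, so each complex ion is 4+.
Ligand charges: 3×aqua (neutral), 1×oxalato (-2 each), 1×pyridine (neutral); total -2. So W + (-2) = 4+, giving W = +6.
Ligands are named alphabetically: aqua before oxalato before pyridine.

triaquaoxalato(pyridine)tungsten(VI) bromide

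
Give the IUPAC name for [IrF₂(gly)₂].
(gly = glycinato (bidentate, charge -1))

There is no counter-ion, so the complex is neutral overall.
Ligand charges: 2×fluoro (-1 each), 2×glycinato (-1 each); total -4. So Ir + (-4) = 0, giving Ir = +4.
Ligands are named alphabetically: fluoro before glycinato.

difluorobis(glycinato)iridium(IV)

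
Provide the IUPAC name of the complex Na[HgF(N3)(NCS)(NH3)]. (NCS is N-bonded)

sodium ammineazidofluoroisothiocyanatomercurate(II)

The 1 sodium counter-ion carries a total charge of +1, so each complex ion is 1−.
Ligand charges: 1×isothiocyanato (-1 each), 1×azido (-1 each), 1×ammine (neutral), 1×fluoro (-1 each); total -3. So Hg + (-3) = 1−, giving Hg = +2.
Ligands are named alphabetically: ammine before azido before fluoro before isothiocyanato.
The complex ion is anionic, so mercury takes the -ate form mercurate(II).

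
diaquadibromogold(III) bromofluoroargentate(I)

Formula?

Cation [Au…]: ligand charges -2, Au(III) ⇒ ion charge 1+.
Anion [Ag…]: ligand charges -2, Ag(I) ⇒ ion charge 1−.
One 1+ cation balances one 1− anion.

[AuBr2(H2O)2][AgBrF]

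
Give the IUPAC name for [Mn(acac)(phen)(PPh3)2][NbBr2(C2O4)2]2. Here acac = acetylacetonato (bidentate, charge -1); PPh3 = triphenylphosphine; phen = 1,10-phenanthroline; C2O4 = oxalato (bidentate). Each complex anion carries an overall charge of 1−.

Both ions are complex: the cation is named first with the plain metal name, the anion second with the -ate form; each ion's ligands are alphabetised independently.
The complex anion is given as 1−; its ligand charges sum to -6, so Nb = +5.
With 2 anions per cation, the cation must be 2×1 = 2+.
Cation: ligand charges sum to -1; for the ion to be 2+, Mn = +3.

(acetylacetonato)(1,10-phenanthroline)bis(triphenylphosphine)manganese(III) dibromodioxalatoniobate(V)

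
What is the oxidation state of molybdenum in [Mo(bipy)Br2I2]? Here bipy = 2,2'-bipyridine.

+4

No counter-ion: the bracketed complex is neutral.
Ligand charges: 2×I = -2; 1×bipy neutral; 2×Br = -2; sum -4.
Mo + (-4) = 0 ⇒ Mo is +4.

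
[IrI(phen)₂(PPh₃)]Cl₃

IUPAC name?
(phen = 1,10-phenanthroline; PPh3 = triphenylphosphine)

iodobis(1,10-phenanthroline)(triphenylphosphine)iridium(IV) chloride

The 3 chloride counter-ions carry a total charge of -3, so each complex ion is 3+.
Ligand charges: 2×1,10-phenanthroline (neutral), 1×triphenylphosphine (neutral), 1×iodo (-1 each); total -1. So Ir + (-1) = 3+, giving Ir = +4.
Ligands are named alphabetically: iodo before phenanthroline before triphenylphosphine.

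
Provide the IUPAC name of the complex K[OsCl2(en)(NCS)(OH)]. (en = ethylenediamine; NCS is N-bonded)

The 1 potassium counter-ion carries a total charge of +1, so each complex ion is 1−.
Ligand charges: 1×hydroxo (-1 each), 1×ethylenediamine (neutral), 1×isothiocyanato (-1 each), 2×chloro (-1 each); total -4. So Os + (-4) = 1−, giving Os = +3.
The complex ion is anionic, so osmium takes the -ate form osmate(III).

potassium dichloro(ethylenediamine)hydroxoisothiocyanatoosmate(III)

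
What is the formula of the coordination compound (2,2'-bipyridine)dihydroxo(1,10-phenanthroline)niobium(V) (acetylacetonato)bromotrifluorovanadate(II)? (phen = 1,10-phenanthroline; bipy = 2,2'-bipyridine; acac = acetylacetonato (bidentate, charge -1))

Cation [Nb…]: ligand charges -2, Nb(V) ⇒ ion charge 3+.
Anion [V…]: ligand charges -5, V(II) ⇒ ion charge 3−.

[Nb(bipy)(OH)2(phen)][V(acac)BrF3]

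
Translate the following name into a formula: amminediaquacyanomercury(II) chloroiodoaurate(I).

[Hg(CN)(H2O)2(NH3)][AuClI]

Cation [Hg…]: ligand charges -1, Hg(II) ⇒ ion charge 1+.
Anion [Au…]: ligand charges -2, Au(I) ⇒ ion charge 1−.
One 1+ cation balances one 1− anion.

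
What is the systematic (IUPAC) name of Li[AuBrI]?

The 1 lithium counter-ion carries a total charge of +1, so each complex ion is 1−.
Ligand charges: 1×bromo (-1 each), 1×iodo (-1 each); total -2. So Au + (-2) = 1−, giving Au = +1.
Ligands are named alphabetically: bromo before iodo.
The complex ion is anionic, so gold takes the -ate form aurate(I).

lithium bromoiodoaurate(I)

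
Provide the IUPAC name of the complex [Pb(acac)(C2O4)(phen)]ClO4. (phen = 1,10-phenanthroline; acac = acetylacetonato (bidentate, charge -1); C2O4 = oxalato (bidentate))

The 1 perchlorate counter-ion carries a total charge of -1, so each complex ion is 1+.
Ligand charges: 1×1,10-phenanthroline (neutral), 1×acetylacetonato (-1 each), 1×oxalato (-2 each); total -3. So Pb + (-3) = 1+, giving Pb = +4.
Ligands are named alphabetically: acetylacetonato before oxalato before phenanthroline.

(acetylacetonato)oxalato(1,10-phenanthroline)lead(IV) perchlorate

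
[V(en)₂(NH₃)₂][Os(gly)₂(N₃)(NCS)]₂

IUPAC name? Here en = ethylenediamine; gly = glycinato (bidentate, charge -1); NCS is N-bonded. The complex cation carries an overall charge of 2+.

diamminebis(ethylenediamine)vanadium(II) azidobis(glycinato)isothiocyanatoosmate(III)

Both ions are complex: the cation is named first with the plain metal name, the anion second with the -ate form; each ion's ligands are alphabetised independently.
The complex cation is given as 2+; its ligand charges sum to 0, so V = +2.
With 2 anions per cation, each anion must be 2/2 = 1−.
Anion: ligand charges sum to -4; for the ion to be 1−, Os = +3.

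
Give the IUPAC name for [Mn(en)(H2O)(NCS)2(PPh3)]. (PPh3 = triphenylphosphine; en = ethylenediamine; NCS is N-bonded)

There is no counter-ion, so the complex is neutral overall.
Ligand charges: 1×triphenylphosphine (neutral), 1×ethylenediamine (neutral), 2×isothiocyanato (-1 each), 1×aqua (neutral); total -2. So Mn + (-2) = 0, giving Mn = +2.
Ligands are named alphabetically: aqua before ethylenediamine before isothiocyanato before triphenylphosphine.

aqua(ethylenediamine)diisothiocyanato(triphenylphosphine)manganese(II)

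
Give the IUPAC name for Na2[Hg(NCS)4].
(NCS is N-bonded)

sodium tetraisothiocyanatomercurate(II)

The 2 sodium counter-ions carry a total charge of +2, so each complex ion is 2−.
Ligand charges: 4×isothiocyanato (-1 each); total -4. So Hg + (-4) = 2−, giving Hg = +2.
The complex ion is anionic, so mercury takes the -ate form mercurate(II).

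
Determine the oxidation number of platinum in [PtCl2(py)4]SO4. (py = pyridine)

1 sulfate outside the brackets (-2 each) → the complex ion is 2+.
Ligand charges: 2×Cl = -2; 4×py neutral; sum -2.
Pt + (-2) = 2+ ⇒ Pt is +4.

+4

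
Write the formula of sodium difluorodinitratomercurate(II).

Na2[HgF2(NO3)2]

Ligands: 2 fluoro (F, -1), 2 nitrato (NO3, -1). Ligand charge sum = -4.
With Hg in oxidation state +2, the complex ion is [Hg...]^2−.
Charge balance with sodium (+1) requires 1 complex ion per 2 sodium.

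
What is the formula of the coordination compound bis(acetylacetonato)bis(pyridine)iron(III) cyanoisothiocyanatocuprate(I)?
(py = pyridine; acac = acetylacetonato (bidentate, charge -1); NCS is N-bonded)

[Fe(acac)2(py)2][Cu(CN)(NCS)]

Cation [Fe…]: ligand charges -2, Fe(III) ⇒ ion charge 1+.
Anion [Cu…]: ligand charges -2, Cu(I) ⇒ ion charge 1−.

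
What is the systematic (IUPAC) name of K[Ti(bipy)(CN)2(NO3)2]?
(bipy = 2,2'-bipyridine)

potassium (2,2'-bipyridine)dicyanodinitratotitanate(III)

The 1 potassium counter-ion carries a total charge of +1, so each complex ion is 1−.
Ligand charges: 1×2,2'-bipyridine (neutral), 2×nitrato (-1 each), 2×cyano (-1 each); total -4. So Ti + (-4) = 1−, giving Ti = +3.
Ligands are named alphabetically: bipyridine before cyano before nitrato.
The complex ion is anionic, so titanium takes the -ate form titanate(III).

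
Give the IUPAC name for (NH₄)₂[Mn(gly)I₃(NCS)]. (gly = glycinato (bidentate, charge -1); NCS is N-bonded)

ammonium (glycinato)triiodoisothiocyanatomanganate(III)

The 2 ammonium counter-ions carry a total charge of +2, so each complex ion is 2−.
Ligand charges: 3×iodo (-1 each), 1×glycinato (-1 each), 1×isothiocyanato (-1 each); total -5. So Mn + (-5) = 2−, giving Mn = +3.
The complex ion is anionic, so manganese takes the -ate form manganate(III).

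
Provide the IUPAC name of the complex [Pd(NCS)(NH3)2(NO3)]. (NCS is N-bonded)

diammineisothiocyanatonitratopalladium(II)

There is no counter-ion, so the complex is neutral overall.
Ligand charges: 1×nitrato (-1 each), 2×ammine (neutral), 1×isothiocyanato (-1 each); total -2. So Pd + (-2) = 0, giving Pd = +2.
Ligands are named alphabetically: ammine before isothiocyanato before nitrato.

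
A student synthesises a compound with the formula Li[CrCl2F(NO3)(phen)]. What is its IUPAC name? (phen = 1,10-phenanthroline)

The 1 lithium counter-ion carries a total charge of +1, so each complex ion is 1−.
Ligand charges: 1×fluoro (-1 each), 1×1,10-phenanthroline (neutral), 2×chloro (-1 each), 1×nitrato (-1 each); total -4. So Cr + (-4) = 1−, giving Cr = +3.
The complex ion is anionic, so chromium takes the -ate form chromate(III).

lithium dichlorofluoronitrato(1,10-phenanthroline)chromate(III)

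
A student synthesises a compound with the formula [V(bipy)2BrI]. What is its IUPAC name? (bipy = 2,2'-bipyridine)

bis(2,2'-bipyridine)bromoiodovanadium(II)

There is no counter-ion, so the complex is neutral overall.
Ligand charges: 1×iodo (-1 each), 1×bromo (-1 each), 2×2,2'-bipyridine (neutral); total -2. So V + (-2) = 0, giving V = +2.
Ligands are named alphabetically: bipyridine before bromo before iodo.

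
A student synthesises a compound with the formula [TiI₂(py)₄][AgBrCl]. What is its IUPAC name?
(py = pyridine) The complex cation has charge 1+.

The complex cation is given as 1+; its ligand charges sum to -2, so Ti = +3.
A 1:1 salt means the anion carries the equal and opposite charge, 1−.
Anion: ligand charges sum to -2; for the ion to be 1−, Ag = +1.

diiodotetrakis(pyridine)titanium(III) bromochloroargentate(I)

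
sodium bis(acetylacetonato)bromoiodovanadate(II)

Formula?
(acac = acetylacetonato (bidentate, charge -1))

Na2[V(acac)2BrI]

Ligands: 1 iodo (I, -1), 1 bromo (Br, -1), 2 acetylacetonato (acac, -1). Ligand charge sum = -4.
Charge balance with sodium (+1) requires 1 complex ion per 2 sodium.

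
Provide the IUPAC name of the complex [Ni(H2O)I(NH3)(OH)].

There is no counter-ion, so the complex is neutral overall.
Ligand charges: 1×iodo (-1 each), 1×hydroxo (-1 each), 1×ammine (neutral), 1×aqua (neutral); total -2. So Ni + (-2) = 0, giving Ni = +2.
Ligands are named alphabetically: ammine before aqua before hydroxo before iodo.

ammineaquahydroxoiodonickel(II)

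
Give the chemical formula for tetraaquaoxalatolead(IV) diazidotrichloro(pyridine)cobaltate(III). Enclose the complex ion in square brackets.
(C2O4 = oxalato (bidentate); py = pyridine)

[Pb(C2O4)(H2O)4][CoCl3(N3)2(py)]

Cation [Pb…]: ligand charges -2, Pb(IV) ⇒ ion charge 2+.
Anion [Co…]: ligand charges -5, Co(III) ⇒ ion charge 2−.
One 2+ cation balances one 2− anion.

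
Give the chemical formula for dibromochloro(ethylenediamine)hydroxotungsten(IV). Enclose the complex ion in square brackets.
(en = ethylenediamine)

[WBr2Cl(en)(OH)]

Ligands: 1 chloro (Cl, -1), 1 ethylenediamine (en, neutral), 1 hydroxo (OH, -1), 2 bromo (Br, -1). Ligand charge sum = -4.
With W in oxidation state +4, the complex ion is [W...].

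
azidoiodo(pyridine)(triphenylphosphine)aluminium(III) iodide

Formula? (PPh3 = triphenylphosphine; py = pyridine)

[AlI(N3)(PPh3)(py)]I

Ligands: 1 triphenylphosphine (PPh3, neutral), 1 iodo (I, -1), 1 pyridine (py, neutral), 1 azido (N3, -1). Ligand charge sum = -2.
With Al in oxidation state +3, the complex ion is [Al...]^1+.
Charge balance with iodide (-1) requires 1 complex ion per 1 iodide.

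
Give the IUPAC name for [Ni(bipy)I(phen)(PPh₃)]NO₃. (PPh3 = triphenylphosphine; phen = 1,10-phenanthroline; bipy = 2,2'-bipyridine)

(2,2'-bipyridine)iodo(1,10-phenanthroline)(triphenylphosphine)nickel(II) nitrate

The 1 nitrate counter-ion carries a total charge of -1, so each complex ion is 1+.
Ligand charges: 1×iodo (-1 each), 1×triphenylphosphine (neutral), 1×1,10-phenanthroline (neutral), 1×2,2'-bipyridine (neutral); total -1. So Ni + (-1) = 1+, giving Ni = +2.
Ligands are named alphabetically: bipyridine before iodo before phenanthroline before triphenylphosphine.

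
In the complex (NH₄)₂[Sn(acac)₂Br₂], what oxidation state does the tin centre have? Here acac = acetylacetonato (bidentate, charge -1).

2 ammonium outside the brackets (+1 each) → the complex ion is 2−.
Ligand charges: 2×Br = -2; 2×acac = -2; sum -4.
Sn + (-4) = 2− ⇒ Sn is +2.

+2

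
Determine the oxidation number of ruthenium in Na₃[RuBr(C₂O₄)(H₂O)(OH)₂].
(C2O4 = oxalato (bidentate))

3 sodium outside the brackets (+1 each) → the complex ion is 3−.
Ligand charges: 2×OH = -2; 1×H2O neutral; 1×C2O4 = -2; 1×Br = -1; sum -5.
Ru + (-5) = 3− ⇒ Ru is +2.

+2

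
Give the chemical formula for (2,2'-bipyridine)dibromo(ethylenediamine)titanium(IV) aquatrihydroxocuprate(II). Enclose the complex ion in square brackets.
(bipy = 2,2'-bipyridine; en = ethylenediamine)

[Ti(bipy)Br2(en)][Cu(H2O)(OH)3]2

Cation [Ti…]: ligand charges -2, Ti(IV) ⇒ ion charge 2+.
Anion [Cu…]: ligand charges -3, Cu(II) ⇒ ion charge 1−.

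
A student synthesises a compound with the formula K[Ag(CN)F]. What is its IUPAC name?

potassium cyanofluoroargentate(I)

The 1 potassium counter-ion carries a total charge of +1, so each complex ion is 1−.
Ligand charges: 1×cyano (-1 each), 1×fluoro (-1 each); total -2. So Ag + (-2) = 1−, giving Ag = +1.
Ligands are named alphabetically: cyano before fluoro.
The complex ion is anionic, so silver takes the -ate form argentate(I).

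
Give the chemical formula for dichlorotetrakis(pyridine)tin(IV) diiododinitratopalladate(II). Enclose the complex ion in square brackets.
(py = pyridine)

Cation [Sn…]: ligand charges -2, Sn(IV) ⇒ ion charge 2+.
Anion [Pd…]: ligand charges -4, Pd(II) ⇒ ion charge 2−.
One 2+ cation balances one 2− anion.

[SnCl2(py)4][PdI2(NO3)2]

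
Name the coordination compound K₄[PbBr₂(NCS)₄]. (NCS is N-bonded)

The 4 potassium counter-ions carry a total charge of +4, so each complex ion is 4−.
Ligand charges: 4×isothiocyanato (-1 each), 2×bromo (-1 each); total -6. So Pb + (-6) = 4−, giving Pb = +2.
Ligands are named alphabetically: bromo before isothiocyanato.
The complex ion is anionic, so lead takes the -ate form plumbate(II).

potassium dibromotetraisothiocyanatoplumbate(II)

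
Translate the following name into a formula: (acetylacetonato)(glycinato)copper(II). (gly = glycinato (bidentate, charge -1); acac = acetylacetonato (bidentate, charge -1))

[Cu(acac)(gly)]

Ligands: 1 glycinato (gly, -1), 1 acetylacetonato (acac, -1). Ligand charge sum = -2.
With Cu in oxidation state +2, the complex ion is [Cu...].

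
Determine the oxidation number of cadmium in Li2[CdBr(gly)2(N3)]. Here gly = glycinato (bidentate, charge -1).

2 lithium outside the brackets (+1 each) → the complex ion is 2−.
Ligand charges: 2×gly = -2; 1×N3 = -1; 1×Br = -1; sum -4.
Cd + (-4) = 2− ⇒ Cd is +2.

+2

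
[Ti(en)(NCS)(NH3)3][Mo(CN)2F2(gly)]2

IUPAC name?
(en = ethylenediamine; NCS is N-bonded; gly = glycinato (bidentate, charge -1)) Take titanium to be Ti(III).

triammine(ethylenediamine)isothiocyanatotitanium(III) dicyanodifluoro(glycinato)molybdate(IV)

Ti is given as +3; the cation's ligand charges sum to -1, so the complex cation is 2+.
With 2 anions per cation, each anion must be 2/2 = 1−.
Anion: ligand charges sum to -5; for the ion to be 1−, Mo = +4.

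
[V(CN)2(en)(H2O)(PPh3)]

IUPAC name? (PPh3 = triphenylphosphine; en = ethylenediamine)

There is no counter-ion, so the complex is neutral overall.
Ligand charges: 1×triphenylphosphine (neutral), 2×cyano (-1 each), 1×ethylenediamine (neutral), 1×aqua (neutral); total -2. So V + (-2) = 0, giving V = +2.
Ligands are named alphabetically: aqua before cyano before ethylenediamine before triphenylphosphine.

aquadicyano(ethylenediamine)(triphenylphosphine)vanadium(II)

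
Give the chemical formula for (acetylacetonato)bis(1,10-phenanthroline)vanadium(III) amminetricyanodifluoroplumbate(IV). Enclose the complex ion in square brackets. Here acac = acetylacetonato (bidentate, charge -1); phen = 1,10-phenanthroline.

Cation [V…]: ligand charges -1, V(III) ⇒ ion charge 2+.
Anion [Pb…]: ligand charges -5, Pb(IV) ⇒ ion charge 1−.
One 2+ cation requires 2 of the 1− anion.

[V(acac)(phen)2][Pb(CN)3F2(NH3)]2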